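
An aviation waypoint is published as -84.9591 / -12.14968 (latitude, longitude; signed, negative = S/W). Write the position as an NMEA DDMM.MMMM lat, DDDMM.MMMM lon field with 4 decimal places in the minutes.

8457.5460,S / 01208.9808,W

Latitude is negative → S; |value| = 84.959100
Lat: minutes = (84.959100 − 84) × 60 = 57.546000
Longitude is negative → W; |value| = 12.149680
Longitude: minutes = (12.149680 − 12) × 60 = 8.980800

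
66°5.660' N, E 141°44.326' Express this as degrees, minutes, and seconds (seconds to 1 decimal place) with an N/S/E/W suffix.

66°05′39.6″ N, 141°44′19.6″ E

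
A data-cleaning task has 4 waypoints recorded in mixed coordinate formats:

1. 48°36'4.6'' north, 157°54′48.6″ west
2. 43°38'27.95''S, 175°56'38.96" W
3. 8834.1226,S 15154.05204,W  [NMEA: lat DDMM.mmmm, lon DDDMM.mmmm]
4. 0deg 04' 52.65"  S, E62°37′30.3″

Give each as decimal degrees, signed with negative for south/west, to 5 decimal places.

Point 1:
  Lat: 48 + 36/60 + 4.6/3600 = 48.601278
  N ⇒ keep positive
  λ: 157° + 54/60 + 48.6/3600 = 157 + 0.900000 + 0.013500 = 157.913500
  W ⇒ negate
Point 2:
  Lat: 43 + 38/60 + 27.95/3600 = 43.641097
  hemisphere S, so the sign is −
  λ: 175 + 56/60 + 38.96/3600 = 175.944156
  W ⇒ negate
Point 3:
  Latitude: split at 2 digits → 88° and 34.1226′; 88 + 34.1226/60 = 88.568710
  hemisphere S, so the sign is −
  λ: degrees = first 3 digits = 151, minutes = 54.05204; 151 + 54.05204/60 = 151.900867
  W → negative
Point 4:
  Lat: 4′ + 52.65″ = 4.87750′; 0 + 4.87750/60 = 0.081292
  S ⇒ negate
  λ: 62 + 37/60 + 30.3/3600 = 62.625083
  E ⇒ keep positive

1. 48.60128, -157.91350
2. -43.64110, -175.94416
3. -88.56871, -151.90087
4. -0.08129, 62.62508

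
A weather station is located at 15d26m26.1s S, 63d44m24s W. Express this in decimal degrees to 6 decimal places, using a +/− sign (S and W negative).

Lat: 26′ + 26.1″ = 26.43500′; 15 + 26.43500/60 = 15.4405833
S → negative
λ: 44′ + 24″ = 44.40000′; 63 + 44.40000/60 = 63.7400000
hemisphere W, so the sign is −

-15.440583, -63.740000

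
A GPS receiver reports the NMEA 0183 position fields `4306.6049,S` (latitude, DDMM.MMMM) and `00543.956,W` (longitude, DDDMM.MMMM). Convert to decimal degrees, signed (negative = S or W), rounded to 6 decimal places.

Latitude: split at 2 digits → 43° and 6.6049′; 43 + 6.6049/60 = 43.1100817
S → negative
Lon: split at 3 digits → 005° and 43.956′; 5 + 43.956/60 = 5.7326000
W ⇒ negate

-43.110082, -5.732600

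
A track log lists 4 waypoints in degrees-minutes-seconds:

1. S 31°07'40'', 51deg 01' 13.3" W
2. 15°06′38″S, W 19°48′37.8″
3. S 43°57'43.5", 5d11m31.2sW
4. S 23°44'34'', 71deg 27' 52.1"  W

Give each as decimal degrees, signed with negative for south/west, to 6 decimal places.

1. -31.127778, -51.020361
2. -15.110556, -19.810500
3. -43.962083, -5.192000
4. -23.742778, -71.464472

Point 1:
  Latitude: 31° + 7/60 + 40/3600 = 31 + 0.116667 + 0.011111 = 31.1277778
  S → negative
  Lon: 51° + 1/60 + 13.3/3600 = 51 + 0.016667 + 0.003694 = 51.0203611
  hemisphere W, so the sign is −
Point 2:
  Latitude: 6′ + 38″ = 6.63333′; 15 + 6.63333/60 = 15.1105556
  S ⇒ negate
  Lon: 48′ + 37.8″ = 48.63000′; 19 + 48.63000/60 = 19.8105000
  W ⇒ negate
Point 3:
  Latitude: 57′ + 43.5″ = 57.72500′; 43 + 57.72500/60 = 43.9620833
  S ⇒ negate
  Longitude: 5° + 11/60 + 31.2/3600 = 5 + 0.183333 + 0.008667 = 5.1920000
  W → negative
Point 4:
  φ: 23 + 44/60 + 34/3600 = 23.7427778
  S ⇒ negate
  λ: 71° + 27/60 + 52.1/3600 = 71 + 0.450000 + 0.014472 = 71.4644722
  W ⇒ negate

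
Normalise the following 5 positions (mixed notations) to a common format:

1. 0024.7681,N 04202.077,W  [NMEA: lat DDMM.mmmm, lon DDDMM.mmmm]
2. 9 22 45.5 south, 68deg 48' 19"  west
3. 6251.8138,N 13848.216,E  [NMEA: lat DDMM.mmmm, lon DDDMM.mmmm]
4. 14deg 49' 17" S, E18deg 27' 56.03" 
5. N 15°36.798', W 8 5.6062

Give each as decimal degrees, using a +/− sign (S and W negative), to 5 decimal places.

1. 0.41280, -42.03462
2. -9.37931, -68.80528
3. 62.86356, 138.80360
4. -14.82139, 18.46556
5. 15.61330, -8.09344

Point 1:
  φ: degrees = first 2 digits = 0, minutes = 24.7681; 0 + 24.7681/60 = 0.412802
  N ⇒ keep positive
  λ: degrees = first 3 digits = 42, minutes = 2.077; 42 + 2.077/60 = 42.034617
  hemisphere W, so the sign is −
Point 2:
  Latitude: 9 + 22/60 + 45.5/3600 = 9.379306
  S → negative
  λ: 48′ + 19″ = 48.31667′; 68 + 48.31667/60 = 68.805278
  W ⇒ negate
Point 3:
  Latitude: split at 2 digits → 62° and 51.8138′; 62 + 51.8138/60 = 62.863563
  N → positive
  Lon: split at 3 digits → 138° and 48.216′; 138 + 48.216/60 = 138.803600
  E → positive
Point 4:
  Lat: 14° + 49/60 + 17/3600 = 14 + 0.816667 + 0.004722 = 14.821389
  S ⇒ negate
  Lon: 27′ + 56.03″ = 27.93383′; 18 + 27.93383/60 = 18.465564
  E → positive
Point 5:
  Latitude: 36.798′ = 0.613300°; total 15.613300
  N ⇒ keep positive
  Longitude: 5.6062′ = 0.093437°; total 8.093437
  W → negative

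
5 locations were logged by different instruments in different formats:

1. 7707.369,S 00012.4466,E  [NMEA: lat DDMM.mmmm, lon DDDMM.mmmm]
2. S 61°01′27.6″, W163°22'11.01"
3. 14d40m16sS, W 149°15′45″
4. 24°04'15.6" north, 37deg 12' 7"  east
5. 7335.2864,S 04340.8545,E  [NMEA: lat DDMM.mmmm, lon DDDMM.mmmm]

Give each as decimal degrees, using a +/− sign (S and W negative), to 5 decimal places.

Point 1:
  φ: degrees = first 2 digits = 77, minutes = 7.369; 77 + 7.369/60 = 77.122817
  hemisphere S, so the sign is −
  Lon: split at 3 digits → 000° and 12.4466′; 0 + 12.4466/60 = 0.207443
  E → positive
Point 2:
  Lat: 61 + 1/60 + 27.6/3600 = 61.024333
  hemisphere S, so the sign is −
  λ: 22′ + 11.01″ = 22.18350′; 163 + 22.18350/60 = 163.369725
  W → negative
Point 3:
  Lat: 40′ + 16″ = 40.26667′; 14 + 40.26667/60 = 14.671111
  S ⇒ negate
  Longitude: 149° + 15/60 + 45/3600 = 149 + 0.250000 + 0.012500 = 149.262500
  hemisphere W, so the sign is −
Point 4:
  Lat: 24° + 4/60 + 15.6/3600 = 24 + 0.066667 + 0.004333 = 24.071000
  N ⇒ keep positive
  Longitude: 37° + 12/60 + 7/3600 = 37 + 0.200000 + 0.001944 = 37.201944
  E ⇒ keep positive
Point 5:
  φ: degrees = first 2 digits = 73, minutes = 35.2864; 73 + 35.2864/60 = 73.588107
  S ⇒ negate
  Lon: split at 3 digits → 043° and 40.8545′; 43 + 40.8545/60 = 43.680908
  E ⇒ keep positive

1. -77.12282, 0.20744
2. -61.02433, -163.36973
3. -14.67111, -149.26250
4. 24.07100, 37.20194
5. -73.58811, 43.68091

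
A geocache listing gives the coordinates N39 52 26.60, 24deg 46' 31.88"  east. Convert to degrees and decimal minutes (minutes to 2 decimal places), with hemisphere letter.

Latitude: 52 + 26.6/60 = 52.4433′
λ: 46 + 31.88/60 = 46.5313′

39° 52.44′ N, 24° 46.53′ E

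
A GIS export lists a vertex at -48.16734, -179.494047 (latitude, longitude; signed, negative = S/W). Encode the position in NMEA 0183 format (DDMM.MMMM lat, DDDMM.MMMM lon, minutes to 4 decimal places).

4810.0404,S / 17929.6428,W

Latitude is negative → S; |value| = 48.167340
Lat: 48° + 0.167340 × 60 = 48° 10.040400′
Longitude is negative → W; |value| = 179.494047
λ: minutes = (179.494047 − 179) × 60 = 29.642820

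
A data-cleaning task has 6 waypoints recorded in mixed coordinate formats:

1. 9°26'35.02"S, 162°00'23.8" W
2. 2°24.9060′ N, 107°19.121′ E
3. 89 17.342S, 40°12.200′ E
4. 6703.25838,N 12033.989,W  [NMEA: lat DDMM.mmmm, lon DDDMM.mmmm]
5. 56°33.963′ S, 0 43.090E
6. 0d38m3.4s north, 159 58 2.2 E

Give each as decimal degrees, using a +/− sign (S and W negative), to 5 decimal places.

Point 1:
  φ: 26′ + 35.02″ = 26.58367′; 9 + 26.58367/60 = 9.443061
  S → negative
  Longitude: 162 + 0/60 + 23.8/3600 = 162.006611
  W → negative
Point 2:
  Latitude: 2 + 24.906/60 = 2.415100
  N ⇒ keep positive
  Longitude: 107 + 19.121/60 = 107.318683
  E → positive
Point 3:
  φ: 17.342′ = 0.289033°; total 89.289033
  hemisphere S, so the sign is −
  λ: 12.2′ = 0.203333°; total 40.203333
  E → positive
Point 4:
  Latitude: split at 2 digits → 67° and 3.25838′; 67 + 3.25838/60 = 67.054306
  N → positive
  λ: split at 3 digits → 120° and 33.989′; 120 + 33.989/60 = 120.566483
  W ⇒ negate
Point 5:
  Lat: 56 + 33.963/60 = 56.566050
  S → negative
  λ: 43.09′ = 0.718167°; total 0.718167
  E → positive
Point 6:
  Lat: 0 + 38/60 + 3.4/3600 = 0.634278
  N → positive
  Longitude: 58′ + 2.2″ = 58.03667′; 159 + 58.03667/60 = 159.967278
  E ⇒ keep positive

1. -9.44306, -162.00661
2. 2.41510, 107.31868
3. -89.28903, 40.20333
4. 67.05431, -120.56648
5. -56.56605, 0.71817
6. 0.63428, 159.96728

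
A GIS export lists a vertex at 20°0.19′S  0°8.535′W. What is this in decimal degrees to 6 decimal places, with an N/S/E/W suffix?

Lat: 0.19′ = 0.003167°; total 20.0031667
λ: 0 + 8.535/60 = 0.1422500

20.003167° S, 0.142250° W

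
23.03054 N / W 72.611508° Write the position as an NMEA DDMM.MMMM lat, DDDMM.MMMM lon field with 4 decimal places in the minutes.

φ: fractional part 0.030540 → 1.832400 minutes
λ: minutes = (72.611508 − 72) × 60 = 36.690480

2301.8324,N / 07236.6905,W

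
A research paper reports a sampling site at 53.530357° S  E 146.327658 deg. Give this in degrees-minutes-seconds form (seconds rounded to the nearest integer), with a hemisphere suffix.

Latitude: whole degrees 53; 31.82142′ → 31′ and 49.29″
λ: 0.327658 × 60 = 19.65948′ → 19′, remainder × 60 = 39.57″

53°31′49″ S, 146°19′40″ E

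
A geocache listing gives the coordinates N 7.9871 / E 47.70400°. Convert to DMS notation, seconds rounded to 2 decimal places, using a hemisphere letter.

Lat: 0.987100° → 59.22600′; 0.22600 × 60 = 13.5600″
λ: whole degrees 47; 42.24000′ → 42′ and 14.4000″

7°59′13.56″ N, 47°42′14.40″ E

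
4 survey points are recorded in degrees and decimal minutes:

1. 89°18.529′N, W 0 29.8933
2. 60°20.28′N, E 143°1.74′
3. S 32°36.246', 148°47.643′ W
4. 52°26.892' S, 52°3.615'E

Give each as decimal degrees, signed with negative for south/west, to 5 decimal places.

1. 89.30882, -0.49822
2. 60.33800, 143.02900
3. -32.60410, -148.79405
4. -52.44820, 52.06025

Point 1:
  φ: 89 + 18.529/60 = 89.308817
  N → positive
  Lon: 0 + 29.8933/60 = 0.498222
  W ⇒ negate
Point 2:
  φ: 20.28′ = 0.338000°; total 60.338000
  N ⇒ keep positive
  Longitude: 1.74′ = 0.029000°; total 143.029000
  E ⇒ keep positive
Point 3:
  Latitude: 32 + 36.246/60 = 32.604100
  S ⇒ negate
  Longitude: 148 + 47.643/60 = 148.794050
  W → negative
Point 4:
  φ: 26.892′ = 0.448200°; total 52.448200
  hemisphere S, so the sign is −
  λ: 3.615′ = 0.060250°; total 52.060250
  E ⇒ keep positive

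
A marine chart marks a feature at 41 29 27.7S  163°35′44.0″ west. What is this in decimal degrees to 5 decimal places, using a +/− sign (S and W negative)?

Latitude: 29′ + 27.7″ = 29.46167′; 41 + 29.46167/60 = 41.491028
hemisphere S, so the sign is −
Lon: 163° + 35/60 + 44/3600 = 163 + 0.583333 + 0.012222 = 163.595556
hemisphere W, so the sign is −

-41.49103, -163.59556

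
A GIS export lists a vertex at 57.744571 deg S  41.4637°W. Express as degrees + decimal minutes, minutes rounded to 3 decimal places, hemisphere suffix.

φ: minutes = (57.744571 − 57) × 60 = 44.67426
λ: fractional part 0.463700 → 27.82200 minutes

57° 44.674′ S, 41° 27.822′ W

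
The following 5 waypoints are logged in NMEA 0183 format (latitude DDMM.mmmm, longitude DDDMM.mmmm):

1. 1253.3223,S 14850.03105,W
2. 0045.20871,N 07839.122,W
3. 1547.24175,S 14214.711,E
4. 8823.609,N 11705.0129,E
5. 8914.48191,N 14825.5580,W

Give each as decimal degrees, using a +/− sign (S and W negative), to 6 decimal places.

1. -12.888705, -148.833851
2. 0.753479, -78.652033
3. -15.787363, 142.245183
4. 88.393483, 117.083548
5. 89.241365, -148.425967

Point 1:
  φ: degrees = first 2 digits = 12, minutes = 53.3223; 12 + 53.3223/60 = 12.8887050
  S → negative
  Longitude: degrees = first 3 digits = 148, minutes = 50.03105; 148 + 50.03105/60 = 148.8338508
  W → negative
Point 2:
  Latitude: split at 2 digits → 00° and 45.20871′; 0 + 45.20871/60 = 0.7534785
  N → positive
  Lon: split at 3 digits → 078° and 39.122′; 78 + 39.122/60 = 78.6520333
  W → negative
Point 3:
  Lat: degrees = first 2 digits = 15, minutes = 47.24175; 15 + 47.24175/60 = 15.7873625
  S → negative
  λ: degrees = first 3 digits = 142, minutes = 14.711; 142 + 14.711/60 = 142.2451833
  E ⇒ keep positive
Point 4:
  Lat: degrees = first 2 digits = 88, minutes = 23.609; 88 + 23.609/60 = 88.3934833
  N ⇒ keep positive
  Lon: split at 3 digits → 117° and 5.0129′; 117 + 5.0129/60 = 117.0835483
  E → positive
Point 5:
  φ: split at 2 digits → 89° and 14.48191′; 89 + 14.48191/60 = 89.2413652
  N → positive
  Longitude: degrees = first 3 digits = 148, minutes = 25.558; 148 + 25.558/60 = 148.4259667
  hemisphere W, so the sign is −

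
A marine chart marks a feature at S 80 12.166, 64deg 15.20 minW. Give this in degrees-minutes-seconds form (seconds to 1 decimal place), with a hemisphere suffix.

Lat: fractional minutes 0.16600 × 60 = 9.960″
λ: fractional minutes 0.20000 × 60 = 12.000″

80°12′10.0″ S, 64°15′12.0″ W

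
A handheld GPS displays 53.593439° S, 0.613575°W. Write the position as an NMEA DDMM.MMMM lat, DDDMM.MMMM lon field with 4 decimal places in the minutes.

φ: minutes = (53.593439 − 53) × 60 = 35.606340
Longitude: minutes = (0.613575 − 0) × 60 = 36.814500

5335.6063,S / 00036.8145,W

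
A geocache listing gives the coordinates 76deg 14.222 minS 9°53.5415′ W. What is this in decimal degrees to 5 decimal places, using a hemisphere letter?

76.23703° S, 9.89236° W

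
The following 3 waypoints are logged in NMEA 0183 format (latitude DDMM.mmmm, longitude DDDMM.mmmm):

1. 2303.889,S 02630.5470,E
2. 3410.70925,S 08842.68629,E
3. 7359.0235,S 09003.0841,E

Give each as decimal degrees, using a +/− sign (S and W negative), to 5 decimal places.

1. -23.06482, 26.50912
2. -34.17849, 88.71144
3. -73.98373, 90.05140

Point 1:
  Lat: split at 2 digits → 23° and 3.889′; 23 + 3.889/60 = 23.064817
  S → negative
  λ: degrees = first 3 digits = 26, minutes = 30.547; 26 + 30.547/60 = 26.509117
  E → positive
Point 2:
  Lat: split at 2 digits → 34° and 10.70925′; 34 + 10.70925/60 = 34.178488
  hemisphere S, so the sign is −
  λ: split at 3 digits → 088° and 42.68629′; 88 + 42.68629/60 = 88.711438
  E → positive
Point 3:
  Lat: split at 2 digits → 73° and 59.0235′; 73 + 59.0235/60 = 73.983725
  hemisphere S, so the sign is −
  Lon: split at 3 digits → 090° and 3.0841′; 90 + 3.0841/60 = 90.051402
  E ⇒ keep positive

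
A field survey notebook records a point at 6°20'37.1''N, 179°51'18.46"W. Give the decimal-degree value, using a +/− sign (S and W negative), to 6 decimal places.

Lat: 6 + 20/60 + 37.1/3600 = 6.3436389
N ⇒ keep positive
Lon: 179° + 51/60 + 18.46/3600 = 179 + 0.850000 + 0.005128 = 179.8551278
W ⇒ negate

6.343639, -179.855128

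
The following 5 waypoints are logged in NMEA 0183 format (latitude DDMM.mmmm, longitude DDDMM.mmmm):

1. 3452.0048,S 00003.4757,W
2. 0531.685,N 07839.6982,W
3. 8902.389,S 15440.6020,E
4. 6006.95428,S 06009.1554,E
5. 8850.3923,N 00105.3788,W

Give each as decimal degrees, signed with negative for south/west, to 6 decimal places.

Point 1:
  Latitude: degrees = first 2 digits = 34, minutes = 52.0048; 34 + 52.0048/60 = 34.8667467
  S ⇒ negate
  λ: split at 3 digits → 000° and 3.4757′; 0 + 3.4757/60 = 0.0579283
  hemisphere W, so the sign is −
Point 2:
  φ: split at 2 digits → 05° and 31.685′; 5 + 31.685/60 = 5.5280833
  N → positive
  λ: degrees = first 3 digits = 78, minutes = 39.6982; 78 + 39.6982/60 = 78.6616367
  W → negative
Point 3:
  Lat: degrees = first 2 digits = 89, minutes = 2.389; 89 + 2.389/60 = 89.0398167
  S → negative
  Longitude: split at 3 digits → 154° and 40.602′; 154 + 40.602/60 = 154.6767000
  E ⇒ keep positive
Point 4:
  Latitude: degrees = first 2 digits = 60, minutes = 6.95428; 60 + 6.95428/60 = 60.1159047
  hemisphere S, so the sign is −
  Longitude: degrees = first 3 digits = 60, minutes = 9.1554; 60 + 9.1554/60 = 60.1525900
  E ⇒ keep positive
Point 5:
  Latitude: degrees = first 2 digits = 88, minutes = 50.3923; 88 + 50.3923/60 = 88.8398717
  N → positive
  Longitude: degrees = first 3 digits = 1, minutes = 5.3788; 1 + 5.3788/60 = 1.0896467
  hemisphere W, so the sign is −

1. -34.866747, -0.057928
2. 5.528083, -78.661637
3. -89.039817, 154.676700
4. -60.115905, 60.152590
5. 88.839872, -1.089647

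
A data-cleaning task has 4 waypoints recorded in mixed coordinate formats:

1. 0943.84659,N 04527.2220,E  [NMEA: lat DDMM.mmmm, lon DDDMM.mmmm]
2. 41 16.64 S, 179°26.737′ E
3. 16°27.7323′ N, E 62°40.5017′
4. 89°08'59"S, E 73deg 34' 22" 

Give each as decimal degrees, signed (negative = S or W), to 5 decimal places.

1. 9.73078, 45.45370
2. -41.27733, 179.44562
3. 16.46221, 62.67503
4. -89.14972, 73.57278

Point 1:
  Latitude: split at 2 digits → 09° and 43.84659′; 9 + 43.84659/60 = 9.730777
  N ⇒ keep positive
  Lon: split at 3 digits → 045° and 27.222′; 45 + 27.222/60 = 45.453700
  E → positive
Point 2:
  Lat: 16.64′ = 0.277333°; total 41.277333
  hemisphere S, so the sign is −
  Lon: 179 + 26.737/60 = 179.445617
  E → positive
Point 3:
  Latitude: 16 + 27.7323/60 = 16.462205
  N → positive
  λ: 40.5017′ = 0.675028°; total 62.675028
  E → positive
Point 4:
  Lat: 8′ + 59″ = 8.98333′; 89 + 8.98333/60 = 89.149722
  S → negative
  Longitude: 73 + 34/60 + 22/3600 = 73.572778
  E → positive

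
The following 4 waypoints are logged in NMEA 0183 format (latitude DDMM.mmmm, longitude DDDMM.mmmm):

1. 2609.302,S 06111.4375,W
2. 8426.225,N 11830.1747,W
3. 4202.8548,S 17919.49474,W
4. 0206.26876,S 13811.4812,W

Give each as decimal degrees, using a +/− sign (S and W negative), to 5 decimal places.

1. -26.15503, -61.19063
2. 84.43708, -118.50291
3. -42.04758, -179.32491
4. -2.10448, -138.19135

Point 1:
  Lat: split at 2 digits → 26° and 9.302′; 26 + 9.302/60 = 26.155033
  S ⇒ negate
  Lon: split at 3 digits → 061° and 11.4375′; 61 + 11.4375/60 = 61.190625
  hemisphere W, so the sign is −
Point 2:
  φ: split at 2 digits → 84° and 26.225′; 84 + 26.225/60 = 84.437083
  N ⇒ keep positive
  Lon: split at 3 digits → 118° and 30.1747′; 118 + 30.1747/60 = 118.502912
  W → negative
Point 3:
  Latitude: split at 2 digits → 42° and 2.8548′; 42 + 2.8548/60 = 42.047580
  S → negative
  λ: split at 3 digits → 179° and 19.49474′; 179 + 19.49474/60 = 179.324912
  hemisphere W, so the sign is −
Point 4:
  Lat: split at 2 digits → 02° and 6.26876′; 2 + 6.26876/60 = 2.104479
  hemisphere S, so the sign is −
  λ: degrees = first 3 digits = 138, minutes = 11.4812; 138 + 11.4812/60 = 138.191353
  hemisphere W, so the sign is −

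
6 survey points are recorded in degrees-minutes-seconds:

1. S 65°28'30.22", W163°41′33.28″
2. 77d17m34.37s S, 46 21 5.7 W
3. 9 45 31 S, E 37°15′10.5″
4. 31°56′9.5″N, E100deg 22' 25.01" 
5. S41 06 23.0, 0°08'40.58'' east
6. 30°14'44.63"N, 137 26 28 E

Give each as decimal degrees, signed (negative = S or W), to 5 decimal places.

1. -65.47506, -163.69258
2. -77.29288, -46.35158
3. -9.75861, 37.25292
4. 31.93597, 100.37361
5. -41.10639, 0.14461
6. 30.24573, 137.44111

Point 1:
  Lat: 65 + 28/60 + 30.22/3600 = 65.475061
  S ⇒ negate
  Lon: 163° + 41/60 + 33.28/3600 = 163 + 0.683333 + 0.009244 = 163.692578
  hemisphere W, so the sign is −
Point 2:
  Latitude: 17′ + 34.37″ = 17.57283′; 77 + 17.57283/60 = 77.292881
  hemisphere S, so the sign is −
  λ: 46 + 21/60 + 5.7/3600 = 46.351583
  W ⇒ negate
Point 3:
  Latitude: 45′ + 31″ = 45.51667′; 9 + 45.51667/60 = 9.758611
  S → negative
  Lon: 37 + 15/60 + 10.5/3600 = 37.252917
  E → positive
Point 4:
  Lat: 56′ + 9.5″ = 56.15833′; 31 + 56.15833/60 = 31.935972
  N ⇒ keep positive
  Lon: 22′ + 25.01″ = 22.41683′; 100 + 22.41683/60 = 100.373614
  E → positive
Point 5:
  Lat: 41 + 6/60 + 23/3600 = 41.106389
  S ⇒ negate
  Longitude: 0 + 8/60 + 40.58/3600 = 0.144606
  E ⇒ keep positive
Point 6:
  Latitude: 30 + 14/60 + 44.63/3600 = 30.245731
  N → positive
  Longitude: 137° + 26/60 + 28/3600 = 137 + 0.433333 + 0.007778 = 137.441111
  E → positive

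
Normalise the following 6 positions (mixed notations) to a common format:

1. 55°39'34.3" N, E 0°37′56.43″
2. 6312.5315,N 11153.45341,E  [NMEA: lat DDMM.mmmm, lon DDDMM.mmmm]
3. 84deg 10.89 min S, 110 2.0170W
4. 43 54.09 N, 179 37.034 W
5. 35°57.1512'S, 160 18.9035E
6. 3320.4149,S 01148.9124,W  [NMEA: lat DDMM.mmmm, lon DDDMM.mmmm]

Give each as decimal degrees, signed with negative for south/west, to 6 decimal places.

Point 1:
  φ: 55 + 39/60 + 34.3/3600 = 55.6595278
  N → positive
  λ: 0° + 37/60 + 56.43/3600 = 0 + 0.616667 + 0.015675 = 0.6323417
  E → positive
Point 2:
  φ: split at 2 digits → 63° and 12.5315′; 63 + 12.5315/60 = 63.2088583
  N ⇒ keep positive
  λ: split at 3 digits → 111° and 53.45341′; 111 + 53.45341/60 = 111.8908902
  E → positive
Point 3:
  φ: 10.89′ = 0.181500°; total 84.1815000
  S ⇒ negate
  λ: 2.017′ = 0.033617°; total 110.0336167
  W → negative
Point 4:
  Lat: 43 + 54.09/60 = 43.9015000
  N → positive
  λ: 37.034′ = 0.617233°; total 179.6172333
  W ⇒ negate
Point 5:
  Lat: 57.1512′ = 0.952520°; total 35.9525200
  hemisphere S, so the sign is −
  Lon: 18.9035′ = 0.315058°; total 160.3150583
  E ⇒ keep positive
Point 6:
  Latitude: degrees = first 2 digits = 33, minutes = 20.4149; 33 + 20.4149/60 = 33.3402483
  S ⇒ negate
  λ: split at 3 digits → 011° and 48.9124′; 11 + 48.9124/60 = 11.8152067
  W → negative

1. 55.659528, 0.632342
2. 63.208858, 111.890890
3. -84.181500, -110.033617
4. 43.901500, -179.617233
5. -35.952520, 160.315058
6. -33.340248, -11.815207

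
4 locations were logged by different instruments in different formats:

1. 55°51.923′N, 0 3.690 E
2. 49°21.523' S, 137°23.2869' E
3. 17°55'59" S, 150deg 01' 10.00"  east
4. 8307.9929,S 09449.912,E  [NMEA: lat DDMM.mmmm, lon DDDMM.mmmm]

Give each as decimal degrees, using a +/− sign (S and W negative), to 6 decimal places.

1. 55.865383, 0.061500
2. -49.358717, 137.388115
3. -17.933056, 150.019444
4. -83.133215, 94.831867

Point 1:
  φ: 51.923′ = 0.865383°; total 55.8653833
  N → positive
  Lon: 3.69′ = 0.061500°; total 0.0615000
  E → positive
Point 2:
  Latitude: 49 + 21.523/60 = 49.3587167
  S → negative
  Longitude: 23.2869′ = 0.388115°; total 137.3881150
  E ⇒ keep positive
Point 3:
  Lat: 17 + 55/60 + 59/3600 = 17.9330556
  S ⇒ negate
  λ: 1′ + 10″ = 1.16667′; 150 + 1.16667/60 = 150.0194444
  E ⇒ keep positive
Point 4:
  φ: degrees = first 2 digits = 83, minutes = 7.9929; 83 + 7.9929/60 = 83.1332150
  S ⇒ negate
  Lon: degrees = first 3 digits = 94, minutes = 49.912; 94 + 49.912/60 = 94.8318667
  E → positive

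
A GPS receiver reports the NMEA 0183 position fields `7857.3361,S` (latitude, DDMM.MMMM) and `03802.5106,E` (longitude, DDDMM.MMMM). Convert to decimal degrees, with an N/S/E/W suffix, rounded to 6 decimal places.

Latitude: degrees = first 2 digits = 78, minutes = 57.3361; 78 + 57.3361/60 = 78.9556017
λ: degrees = first 3 digits = 38, minutes = 2.5106; 38 + 2.5106/60 = 38.0418433

78.955602° S, 38.041843° E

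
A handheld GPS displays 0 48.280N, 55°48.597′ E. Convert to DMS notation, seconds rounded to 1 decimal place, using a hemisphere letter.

Latitude: fractional minutes 0.28000 × 60 = 16.800″
Longitude: 48.59700′ → 48′ and 0.59700 × 60 = 35.820″

0°48′16.8″ N, 55°48′35.8″ E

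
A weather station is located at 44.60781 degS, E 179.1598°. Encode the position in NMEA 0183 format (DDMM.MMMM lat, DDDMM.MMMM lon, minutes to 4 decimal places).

4436.4686,S / 17909.5880,E

Lat: minutes = (44.607810 − 44) × 60 = 36.468600
λ: fractional part 0.159800 → 9.588000 minutes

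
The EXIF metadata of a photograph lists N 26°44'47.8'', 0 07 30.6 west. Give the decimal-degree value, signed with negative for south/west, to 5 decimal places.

26.74661, -0.12517

Latitude: 26° + 44/60 + 47.8/3600 = 26 + 0.733333 + 0.013278 = 26.746611
N → positive
Longitude: 7′ + 30.6″ = 7.51000′; 0 + 7.51000/60 = 0.125167
W ⇒ negate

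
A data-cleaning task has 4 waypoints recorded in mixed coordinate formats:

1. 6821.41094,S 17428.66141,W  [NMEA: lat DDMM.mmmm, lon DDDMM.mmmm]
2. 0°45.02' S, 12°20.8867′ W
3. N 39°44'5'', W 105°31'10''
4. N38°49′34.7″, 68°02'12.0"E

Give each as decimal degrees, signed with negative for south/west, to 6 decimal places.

Point 1:
  Lat: split at 2 digits → 68° and 21.41094′; 68 + 21.41094/60 = 68.3568490
  S → negative
  λ: degrees = first 3 digits = 174, minutes = 28.66141; 174 + 28.66141/60 = 174.4776902
  W ⇒ negate
Point 2:
  Lat: 45.02′ = 0.750333°; total 0.7503333
  S → negative
  Longitude: 12 + 20.8867/60 = 12.3481117
  W → negative
Point 3:
  Latitude: 39° + 44/60 + 5/3600 = 39 + 0.733333 + 0.001389 = 39.7347222
  N ⇒ keep positive
  λ: 31′ + 10″ = 31.16667′; 105 + 31.16667/60 = 105.5194444
  W → negative
Point 4:
  φ: 38° + 49/60 + 34.7/3600 = 38 + 0.816667 + 0.009639 = 38.8263056
  N ⇒ keep positive
  λ: 2′ + 12″ = 2.20000′; 68 + 2.20000/60 = 68.0366667
  E ⇒ keep positive

1. -68.356849, -174.477690
2. -0.750333, -12.348112
3. 39.734722, -105.519444
4. 38.826306, 68.036667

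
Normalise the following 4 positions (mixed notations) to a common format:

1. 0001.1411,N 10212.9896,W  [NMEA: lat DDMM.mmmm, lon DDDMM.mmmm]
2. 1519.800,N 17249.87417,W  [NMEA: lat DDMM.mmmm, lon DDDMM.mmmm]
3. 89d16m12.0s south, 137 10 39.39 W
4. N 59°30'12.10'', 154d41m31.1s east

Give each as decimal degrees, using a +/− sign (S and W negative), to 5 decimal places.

1. 0.01902, -102.21649
2. 15.33000, -172.83124
3. -89.27000, -137.17761
4. 59.50336, 154.69197

Point 1:
  Lat: split at 2 digits → 00° and 1.1411′; 0 + 1.1411/60 = 0.019018
  N ⇒ keep positive
  λ: split at 3 digits → 102° and 12.9896′; 102 + 12.9896/60 = 102.216493
  W ⇒ negate
Point 2:
  Lat: degrees = first 2 digits = 15, minutes = 19.8; 15 + 19.8/60 = 15.330000
  N → positive
  λ: split at 3 digits → 172° and 49.87417′; 172 + 49.87417/60 = 172.831236
  hemisphere W, so the sign is −
Point 3:
  φ: 89° + 16/60 + 12/3600 = 89 + 0.266667 + 0.003333 = 89.270000
  hemisphere S, so the sign is −
  Lon: 137° + 10/60 + 39.39/3600 = 137 + 0.166667 + 0.010942 = 137.177608
  hemisphere W, so the sign is −
Point 4:
  Latitude: 59 + 30/60 + 12.1/3600 = 59.503361
  N ⇒ keep positive
  Longitude: 154 + 41/60 + 31.1/3600 = 154.691972
  E → positive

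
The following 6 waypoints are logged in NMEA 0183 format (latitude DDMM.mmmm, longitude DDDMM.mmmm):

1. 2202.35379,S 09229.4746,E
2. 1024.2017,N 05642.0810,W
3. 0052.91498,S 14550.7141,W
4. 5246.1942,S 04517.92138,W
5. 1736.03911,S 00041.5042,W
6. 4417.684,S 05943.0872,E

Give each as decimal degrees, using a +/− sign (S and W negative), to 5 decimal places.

1. -22.03923, 92.49124
2. 10.40336, -56.70135
3. -0.88192, -145.84524
4. -52.76990, -45.29869
5. -17.60065, -0.69174
6. -44.29473, 59.71812

Point 1:
  Latitude: degrees = first 2 digits = 22, minutes = 2.35379; 22 + 2.35379/60 = 22.039230
  S → negative
  Lon: split at 3 digits → 092° and 29.4746′; 92 + 29.4746/60 = 92.491243
  E ⇒ keep positive
Point 2:
  φ: split at 2 digits → 10° and 24.2017′; 10 + 24.2017/60 = 10.403362
  N ⇒ keep positive
  λ: degrees = first 3 digits = 56, minutes = 42.081; 56 + 42.081/60 = 56.701350
  hemisphere W, so the sign is −
Point 3:
  Lat: degrees = first 2 digits = 0, minutes = 52.91498; 0 + 52.91498/60 = 0.881916
  hemisphere S, so the sign is −
  Longitude: split at 3 digits → 145° and 50.7141′; 145 + 50.7141/60 = 145.845235
  W ⇒ negate
Point 4:
  Latitude: degrees = first 2 digits = 52, minutes = 46.1942; 52 + 46.1942/60 = 52.769903
  S → negative
  Lon: degrees = first 3 digits = 45, minutes = 17.92138; 45 + 17.92138/60 = 45.298690
  W → negative
Point 5:
  Lat: degrees = first 2 digits = 17, minutes = 36.03911; 17 + 36.03911/60 = 17.600652
  S → negative
  Longitude: degrees = first 3 digits = 0, minutes = 41.5042; 0 + 41.5042/60 = 0.691737
  W ⇒ negate
Point 6:
  φ: degrees = first 2 digits = 44, minutes = 17.684; 44 + 17.684/60 = 44.294733
  hemisphere S, so the sign is −
  λ: degrees = first 3 digits = 59, minutes = 43.0872; 59 + 43.0872/60 = 59.718120
  E ⇒ keep positive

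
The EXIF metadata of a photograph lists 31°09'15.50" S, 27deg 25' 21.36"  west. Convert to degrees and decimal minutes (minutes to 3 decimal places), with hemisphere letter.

31° 9.258′ S, 27° 25.356′ W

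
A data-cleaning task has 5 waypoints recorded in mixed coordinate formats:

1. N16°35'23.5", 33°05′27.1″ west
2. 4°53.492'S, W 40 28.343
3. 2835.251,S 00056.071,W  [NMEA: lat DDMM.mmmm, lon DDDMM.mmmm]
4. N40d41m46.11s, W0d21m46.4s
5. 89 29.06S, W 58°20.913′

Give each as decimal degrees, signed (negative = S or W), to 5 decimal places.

1. 16.58986, -33.09086
2. -4.89153, -40.47238
3. -28.58752, -0.93452
4. 40.69614, -0.36289
5. -89.48433, -58.34855

Point 1:
  Latitude: 16° + 35/60 + 23.5/3600 = 16 + 0.583333 + 0.006528 = 16.589861
  N → positive
  λ: 5′ + 27.1″ = 5.45167′; 33 + 5.45167/60 = 33.090861
  W → negative
Point 2:
  Latitude: 4 + 53.492/60 = 4.891533
  hemisphere S, so the sign is −
  λ: 28.343′ = 0.472383°; total 40.472383
  hemisphere W, so the sign is −
Point 3:
  Lat: degrees = first 2 digits = 28, minutes = 35.251; 28 + 35.251/60 = 28.587517
  S ⇒ negate
  Longitude: split at 3 digits → 000° and 56.071′; 0 + 56.071/60 = 0.934517
  hemisphere W, so the sign is −
Point 4:
  φ: 40° + 41/60 + 46.11/3600 = 40 + 0.683333 + 0.012808 = 40.696142
  N → positive
  λ: 0° + 21/60 + 46.4/3600 = 0 + 0.350000 + 0.012889 = 0.362889
  hemisphere W, so the sign is −
Point 5:
  φ: 89 + 29.06/60 = 89.484333
  S ⇒ negate
  Longitude: 58 + 20.913/60 = 58.348550
  hemisphere W, so the sign is −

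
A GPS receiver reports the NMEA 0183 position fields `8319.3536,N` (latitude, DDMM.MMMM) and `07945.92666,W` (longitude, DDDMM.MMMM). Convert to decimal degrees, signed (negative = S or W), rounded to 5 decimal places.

83.32256, -79.76544

Latitude: split at 2 digits → 83° and 19.3536′; 83 + 19.3536/60 = 83.322560
N → positive
λ: degrees = first 3 digits = 79, minutes = 45.92666; 79 + 45.92666/60 = 79.765444
hemisphere W, so the sign is −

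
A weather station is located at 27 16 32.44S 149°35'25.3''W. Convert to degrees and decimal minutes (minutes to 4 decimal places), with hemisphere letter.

27° 16.5407′ S, 149° 35.4217′ W

φ: 16 + 32.44/60 = 16.540667′
λ: seconds/60 = 0.42167; minutes = 35 + 0.42167 = 35.421667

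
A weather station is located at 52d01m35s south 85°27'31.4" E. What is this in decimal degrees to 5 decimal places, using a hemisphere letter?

52.02639° S, 85.45872° E

Latitude: 1′ + 35″ = 1.58333′; 52 + 1.58333/60 = 52.026389
Longitude: 85° + 27/60 + 31.4/3600 = 85 + 0.450000 + 0.008722 = 85.458722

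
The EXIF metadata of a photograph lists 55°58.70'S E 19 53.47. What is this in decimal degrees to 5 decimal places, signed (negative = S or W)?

Lat: 55 + 58.7/60 = 55.978333
hemisphere S, so the sign is −
λ: 19 + 53.47/60 = 19.891167
E → positive

-55.97833, 19.89117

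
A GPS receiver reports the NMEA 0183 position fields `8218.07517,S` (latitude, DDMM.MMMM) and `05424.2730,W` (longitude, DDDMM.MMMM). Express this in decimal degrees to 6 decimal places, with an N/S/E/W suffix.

82.301253° S, 54.404550° W

φ: split at 2 digits → 82° and 18.07517′; 82 + 18.07517/60 = 82.3012528
Lon: degrees = first 3 digits = 54, minutes = 24.273; 54 + 24.273/60 = 54.4045500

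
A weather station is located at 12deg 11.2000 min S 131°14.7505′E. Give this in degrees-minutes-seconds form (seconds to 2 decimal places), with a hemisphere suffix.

Lat: fractional minutes 0.20000 × 60 = 12.0000″
Longitude: fractional minutes 0.75050 × 60 = 45.0300″

12°11′12.00″ S, 131°14′45.03″ E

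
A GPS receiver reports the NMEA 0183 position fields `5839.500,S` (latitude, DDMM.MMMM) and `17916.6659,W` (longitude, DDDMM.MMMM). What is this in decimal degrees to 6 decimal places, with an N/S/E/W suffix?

φ: degrees = first 2 digits = 58, minutes = 39.5; 58 + 39.5/60 = 58.6583333
Lon: split at 3 digits → 179° and 16.6659′; 179 + 16.6659/60 = 179.2777650

58.658333° S, 179.277765° W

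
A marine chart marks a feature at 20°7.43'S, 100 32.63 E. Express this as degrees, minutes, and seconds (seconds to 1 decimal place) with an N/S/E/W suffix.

20°07′25.8″ S, 100°32′37.8″ E

Lat: fractional minutes 0.43000 × 60 = 25.800″
λ: fractional minutes 0.63000 × 60 = 37.800″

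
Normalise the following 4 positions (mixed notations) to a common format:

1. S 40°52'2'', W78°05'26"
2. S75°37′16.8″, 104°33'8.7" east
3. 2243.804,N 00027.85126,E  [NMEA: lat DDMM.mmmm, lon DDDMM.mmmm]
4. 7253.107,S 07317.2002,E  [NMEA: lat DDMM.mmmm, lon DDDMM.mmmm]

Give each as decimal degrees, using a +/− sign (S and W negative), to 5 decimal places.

Point 1:
  φ: 40 + 52/60 + 2/3600 = 40.867222
  S → negative
  λ: 78° + 5/60 + 26/3600 = 78 + 0.083333 + 0.007222 = 78.090556
  hemisphere W, so the sign is −
Point 2:
  Latitude: 75° + 37/60 + 16.8/3600 = 75 + 0.616667 + 0.004667 = 75.621333
  S → negative
  Longitude: 104° + 33/60 + 8.7/3600 = 104 + 0.550000 + 0.002417 = 104.552417
  E → positive
Point 3:
  Lat: split at 2 digits → 22° and 43.804′; 22 + 43.804/60 = 22.730067
  N → positive
  Lon: degrees = first 3 digits = 0, minutes = 27.85126; 0 + 27.85126/60 = 0.464188
  E → positive
Point 4:
  Lat: split at 2 digits → 72° and 53.107′; 72 + 53.107/60 = 72.885117
  S ⇒ negate
  Lon: degrees = first 3 digits = 73, minutes = 17.2002; 73 + 17.2002/60 = 73.286670
  E ⇒ keep positive

1. -40.86722, -78.09056
2. -75.62133, 104.55242
3. 22.73007, 0.46419
4. -72.88512, 73.28667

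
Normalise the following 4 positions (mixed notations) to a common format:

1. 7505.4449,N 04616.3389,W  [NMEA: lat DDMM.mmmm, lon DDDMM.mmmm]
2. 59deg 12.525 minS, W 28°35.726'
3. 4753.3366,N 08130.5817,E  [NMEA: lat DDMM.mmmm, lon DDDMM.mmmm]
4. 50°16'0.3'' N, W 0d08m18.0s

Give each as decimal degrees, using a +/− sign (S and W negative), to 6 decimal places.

1. 75.090748, -46.272315
2. -59.208750, -28.595433
3. 47.888943, 81.509695
4. 50.266750, -0.138333

Point 1:
  φ: split at 2 digits → 75° and 5.4449′; 75 + 5.4449/60 = 75.0907483
  N → positive
  Longitude: degrees = first 3 digits = 46, minutes = 16.3389; 46 + 16.3389/60 = 46.2723150
  W → negative
Point 2:
  φ: 59 + 12.525/60 = 59.2087500
  S → negative
  λ: 28 + 35.726/60 = 28.5954333
  hemisphere W, so the sign is −
Point 3:
  φ: degrees = first 2 digits = 47, minutes = 53.3366; 47 + 53.3366/60 = 47.8889433
  N ⇒ keep positive
  λ: degrees = first 3 digits = 81, minutes = 30.5817; 81 + 30.5817/60 = 81.5096950
  E → positive
Point 4:
  Lat: 50 + 16/60 + 0.3/3600 = 50.2667500
  N ⇒ keep positive
  Longitude: 0° + 8/60 + 18/3600 = 0 + 0.133333 + 0.005000 = 0.1383333
  W ⇒ negate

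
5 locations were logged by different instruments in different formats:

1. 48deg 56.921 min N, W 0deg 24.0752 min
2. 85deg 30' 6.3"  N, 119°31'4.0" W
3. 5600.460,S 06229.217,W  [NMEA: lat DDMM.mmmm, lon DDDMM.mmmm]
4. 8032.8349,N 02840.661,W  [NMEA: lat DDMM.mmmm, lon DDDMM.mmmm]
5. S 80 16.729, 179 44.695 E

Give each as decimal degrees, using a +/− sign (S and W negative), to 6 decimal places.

1. 48.948683, -0.401253
2. 85.501750, -119.517778
3. -56.007667, -62.486950
4. 80.547248, -28.677683
5. -80.278817, 179.744917

Point 1:
  Latitude: 56.921′ = 0.948683°; total 48.9486833
  N → positive
  λ: 0 + 24.0752/60 = 0.4012533
  hemisphere W, so the sign is −
Point 2:
  φ: 85° + 30/60 + 6.3/3600 = 85 + 0.500000 + 0.001750 = 85.5017500
  N → positive
  λ: 119 + 31/60 + 4/3600 = 119.5177778
  hemisphere W, so the sign is −
Point 3:
  Latitude: split at 2 digits → 56° and 0.46′; 56 + 0.46/60 = 56.0076667
  S ⇒ negate
  λ: degrees = first 3 digits = 62, minutes = 29.217; 62 + 29.217/60 = 62.4869500
  W → negative
Point 4:
  Lat: split at 2 digits → 80° and 32.8349′; 80 + 32.8349/60 = 80.5472483
  N ⇒ keep positive
  Longitude: degrees = first 3 digits = 28, minutes = 40.661; 28 + 40.661/60 = 28.6776833
  hemisphere W, so the sign is −
Point 5:
  Latitude: 80 + 16.729/60 = 80.2788167
  S → negative
  λ: 44.695′ = 0.744917°; total 179.7449167
  E → positive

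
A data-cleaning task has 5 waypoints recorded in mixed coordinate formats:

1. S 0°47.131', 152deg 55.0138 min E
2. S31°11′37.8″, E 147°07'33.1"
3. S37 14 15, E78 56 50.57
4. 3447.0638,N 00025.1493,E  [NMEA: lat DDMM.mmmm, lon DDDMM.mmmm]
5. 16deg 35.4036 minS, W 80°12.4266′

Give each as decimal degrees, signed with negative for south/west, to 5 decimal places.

1. -0.78552, 152.91690
2. -31.19383, 147.12586
3. -37.23750, 78.94738
4. 34.78440, 0.41916
5. -16.59006, -80.20711

Point 1:
  Lat: 0 + 47.131/60 = 0.785517
  S ⇒ negate
  Longitude: 152 + 55.0138/60 = 152.916897
  E → positive
Point 2:
  Latitude: 11′ + 37.8″ = 11.63000′; 31 + 11.63000/60 = 31.193833
  S ⇒ negate
  λ: 7′ + 33.1″ = 7.55167′; 147 + 7.55167/60 = 147.125861
  E ⇒ keep positive
Point 3:
  φ: 37 + 14/60 + 15/3600 = 37.237500
  hemisphere S, so the sign is −
  Longitude: 56′ + 50.57″ = 56.84283′; 78 + 56.84283/60 = 78.947381
  E ⇒ keep positive
Point 4:
  φ: degrees = first 2 digits = 34, minutes = 47.0638; 34 + 47.0638/60 = 34.784397
  N ⇒ keep positive
  Longitude: degrees = first 3 digits = 0, minutes = 25.1493; 0 + 25.1493/60 = 0.419155
  E ⇒ keep positive
Point 5:
  φ: 16 + 35.4036/60 = 16.590060
  S → negative
  Longitude: 12.4266′ = 0.207110°; total 80.207110
  hemisphere W, so the sign is −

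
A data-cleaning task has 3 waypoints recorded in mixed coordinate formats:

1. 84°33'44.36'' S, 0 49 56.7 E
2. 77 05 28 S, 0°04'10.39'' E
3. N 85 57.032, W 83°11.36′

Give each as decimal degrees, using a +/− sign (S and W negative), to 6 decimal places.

1. -84.562322, 0.832417
2. -77.091111, 0.069553
3. 85.950533, -83.189333

Point 1:
  Latitude: 84° + 33/60 + 44.36/3600 = 84 + 0.550000 + 0.012322 = 84.5623222
  hemisphere S, so the sign is −
  Longitude: 0 + 49/60 + 56.7/3600 = 0.8324167
  E → positive
Point 2:
  φ: 77 + 5/60 + 28/3600 = 77.0911111
  S → negative
  λ: 0 + 4/60 + 10.39/3600 = 0.0695528
  E ⇒ keep positive
Point 3:
  Latitude: 57.032′ = 0.950533°; total 85.9505333
  N → positive
  Longitude: 83 + 11.36/60 = 83.1893333
  hemisphere W, so the sign is −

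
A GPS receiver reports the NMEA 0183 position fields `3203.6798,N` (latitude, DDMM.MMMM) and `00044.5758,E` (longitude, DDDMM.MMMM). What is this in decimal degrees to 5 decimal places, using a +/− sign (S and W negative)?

Lat: degrees = first 2 digits = 32, minutes = 3.6798; 32 + 3.6798/60 = 32.061330
N → positive
Longitude: degrees = first 3 digits = 0, minutes = 44.5758; 0 + 44.5758/60 = 0.742930
E → positive

32.06133, 0.74293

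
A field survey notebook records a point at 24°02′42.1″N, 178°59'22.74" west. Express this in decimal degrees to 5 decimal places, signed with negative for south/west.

φ: 2′ + 42.1″ = 2.70167′; 24 + 2.70167/60 = 24.045028
N → positive
Lon: 59′ + 22.74″ = 59.37900′; 178 + 59.37900/60 = 178.989650
W → negative

24.04503, -178.98965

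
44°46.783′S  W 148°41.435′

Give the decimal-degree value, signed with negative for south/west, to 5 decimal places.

φ: 44 + 46.783/60 = 44.779717
S → negative
Longitude: 41.435′ = 0.690583°; total 148.690583
hemisphere W, so the sign is −

-44.77972, -148.69058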